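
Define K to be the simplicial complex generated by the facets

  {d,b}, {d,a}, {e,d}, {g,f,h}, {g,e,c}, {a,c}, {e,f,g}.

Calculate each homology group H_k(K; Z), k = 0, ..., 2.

H_0 = Z,  H_1 = Z,  H_2 = 0.

Order the vertices as a < b < c < d < e < f < g < h. Listing each simplex with vertices in this order, K has dimension 2 with simplices:

  0-simplices (8): a, b, c, d, e, f, g, h
  1-simplices (11): ac, ad, bd, ce, cg, de, ef, eg, fg, fh, gh
  2-simplices (3): ceg, efg, fgh

so the chain groups are C_0 ≅ Z^8, C_1 ≅ Z^11, C_2 ≅ Z^3.

The boundary map ∂_1: C_1 → C_0 is given by ∂[p,q] = [q] − [p]. For instance
  ∂ce = e − c.
As a 8×11 matrix over Z this has rank 7, with invariant factors (1,1,1,1,1,1,1).

The boundary map ∂_2: C_2 → C_1 sends each 2-simplex [p,q,r] to [q,r] − [p,r] + [p,q]. For instance
  ∂efg = fg − eg + ef,
  ∂ceg = eg − cg + ce.
This gives a 11×3 integer matrix of rank 3; reducing to Smith normal form yields diagonal entries (1,1,1).

From H_k ≅ ker(∂_k) / im(∂_{k+1}) we obtain:

  H_0: rank C_0 − rank ∂_1 = 8 − 7 = 1, and the invariant factors of ∂_1 are all 1, so H_0 ≅ Z.
  H_1: rank ker ∂_1 − rank ∂_2 = (11 − 7) − 3 = 1, and the invariant factors of ∂_2 are all 1, so H_1 ≅ Z.
  H_2: rank ker ∂_2 − rank ∂_3 = (3 − 3) − 0 = 0, and there is no ∂_3, so H_2 ≅ 0.

As a check, the Euler characteristic is 8 − 11 + 3 = 0, which agrees with 1 − 1 + 0 = 0.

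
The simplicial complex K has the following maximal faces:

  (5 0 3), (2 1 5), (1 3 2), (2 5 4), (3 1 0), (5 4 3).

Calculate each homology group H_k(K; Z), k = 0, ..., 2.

H_0 = Z,  H_1 = Z,  H_2 = 0.

Fix the vertex order 0 < 1 < 2 < 3 < 4 < 5 and write every simplex with vertices in increasing order. Then dim K = 2 and the simplices of K are:

  0-simplices (6): [0], [1], [2], [3], [4], [5]
  1-simplices (12): [0,1], [0,3], [0,5], [1,2], [1,3], [1,5], [2,3], [2,4], [2,5], [3,4], [3,5], [4,5]
  2-simplices (6): [0,1,3], [0,3,5], [1,2,3], [1,2,5], [2,4,5], [3,4,5]

giving chain groups C_0 ≅ Z^6, C_1 ≅ Z^12, C_2 ≅ Z^6.

∂_1: C_1 → C_0 sends each edge [p,q] (with p < q) to q − p.
The 6×12 boundary matrix has rank 5 and Smith normal form diag(1,1,1,1,1).

∂_2: C_2 → C_1 acts by ∂[p,q,r] = [q,r] − [p,r] + [p,q]. For instance
  ∂[0,3,5] = [3,5] − [0,5] + [0,3],
  ∂[0,1,3] = [1,3] − [0,3] + [0,1].
The 12×6 boundary matrix has rank 6 and Smith normal form diag(1,1,1,1,1,1).

Now H_k = ker ∂_k / im ∂_{k+1}, so:

  H_0: rank C_0 − rank ∂_1 = 6 − 5 = 1, and the invariant factors of ∂_1 are all 1, so H_0 ≅ Z.
  H_1: rank ker ∂_1 − rank ∂_2 = (12 − 5) − 6 = 1, and the invariant factors of ∂_2 are all 1, so H_1 ≅ Z.
  H_2: rank ker ∂_2 − rank ∂_3 = (6 − 6) − 0 = 0, and there is no ∂_3, so H_2 ≅ 0.

As a check, the Euler characteristic is 6 − 12 + 6 = 0, which agrees with 1 − 1 + 0 = 0.
(K is a triangulation of the cylinder S^1 x I.)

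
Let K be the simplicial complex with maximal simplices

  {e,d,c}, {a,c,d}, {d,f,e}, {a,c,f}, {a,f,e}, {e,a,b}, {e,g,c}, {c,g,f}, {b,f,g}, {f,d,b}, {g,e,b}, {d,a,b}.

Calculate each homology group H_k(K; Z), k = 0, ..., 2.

Order the vertices as a < b < c < d < e < f < g. Listing each simplex with vertices in this order, K has dimension 2 with simplices:

  0-simplices (7): a, b, c, d, e, f, g
  1-simplices (18): ab, ac, ad, ae, af, bd, be, bf, bg, cd, ce, cf, cg, de, df, ef, eg, fg
  2-simplices (12): abd, abe, acd, acf, aef, bdf, beg, bfg, cde, ceg, cfg, def

giving chain groups C_0 ≅ Z^7, C_1 ≅ Z^18, C_2 ≅ Z^12.

Boundary ∂_1: C_1 → C_0 is given by ∂[p,q] = [q] − [p].
The 7×18 boundary matrix has rank 6 and Smith normal form diag(1,1,1,1,1,1).

The boundary map ∂_2: C_2 → C_1 sends each 2-simplex [p,q,r] to [q,r] − [p,r] + [p,q]. For instance
  ∂cde = de − ce + cd,
  ∂bfg = fg − bg + bf.
The 18×12 boundary matrix has rank 12 and Smith normal form diag(1,1,1,1,1,1,1,1,1,1,1,2).

Now H_k = ker ∂_k / im ∂_{k+1}, so:

  H_0: rank C_0 − rank ∂_1 = 7 − 6 = 1, and the invariant factors of ∂_1 are all 1, so H_0 ≅ Z.
  H_1: rank ker ∂_1 − rank ∂_2 = (18 − 6) − 12 = 0, and ∂_2 has invariant factor 2 > 1, so H_1 ≅ Z/2.
  H_2: rank ker ∂_2 − rank ∂_3 = (12 − 12) − 0 = 0, and there is no ∂_3, so H_2 ≅ 0.

(K is a triangulation of the real projective plane RP^2.)

H_0 = Z,  H_1 = Z/2,  H_2 = 0.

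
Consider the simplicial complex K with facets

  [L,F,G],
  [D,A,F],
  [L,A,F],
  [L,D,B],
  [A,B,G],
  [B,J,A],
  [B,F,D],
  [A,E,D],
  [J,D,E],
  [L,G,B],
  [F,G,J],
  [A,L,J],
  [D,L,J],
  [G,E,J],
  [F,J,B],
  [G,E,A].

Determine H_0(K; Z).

Fix the vertex order A < B < D < E < F < G < J < L and write every simplex with vertices in increasing order. Then dim K = 2 and the simplices of K are:

  0-simplices (8): A, B, D, E, F, G, J, L
  1-simplices (24): AB, AD, AE, AF, AG, AJ, AL, BD, BF, BG, BJ, BL, DE, DF, DJ, DL, EG, EJ, FG, FJ, FL, GJ, GL, JL
  2-simplices (16): ABG, ABJ, ADE, ADF, AEG, AFL, AJL, BDF, BDL, BFJ, BGL, DEJ, DJL, EGJ, FGJ, FGL

giving chain groups C_0 ≅ Z^8, C_1 ≅ Z^24, C_2 ≅ Z^16.

Boundary ∂_1: C_1 → C_0 sends each edge [p,q] (with p < q) to q − p. For instance
  ∂FJ = J − F.
As a 8×24 matrix over Z this has rank 7, with invariant factors (1,1,1,1,1,1,1).

The boundary map ∂_2: C_2 → C_1 maps a triangle to the signed sum of its edges. For instance
  ∂AJL = JL − AL + AJ,
  ∂EGJ = GJ − EJ + EG.
As a 24×16 matrix over Z this has rank 15, with invariant factors (1,1,1,1,1,1,1,1,1,1,1,1,1,1,1).

From H_k ≅ ker(∂_k) / im(∂_{k+1}) we obtain:

  H_0: rank C_0 − rank ∂_1 = 8 − 7 = 1, and the invariant factors of ∂_1 are all 1, so H_0 ≅ Z.

H_0 = Z.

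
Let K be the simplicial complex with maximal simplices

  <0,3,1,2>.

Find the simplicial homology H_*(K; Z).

Take the total order 0 < 1 < 2 < 3 on the vertex set. Then K (dimension 3) consists of the simplices:

  0-simplices (4): [0], [1], [2], [3]
  1-simplices (6): [0,1], [0,2], [0,3], [1,2], [1,3], [2,3]
  2-simplices (4): [0,1,2], [0,1,3], [0,2,3], [1,2,3]
  3-simplices (1): [0,1,2,3]

Hence C_0 ≅ Z^4, C_1 ≅ Z^6, C_2 ≅ Z^4, C_3 ≅ Z^1.

Boundary ∂_1: C_1 → C_0 is given by ∂[p,q] = [q] − [p].
As a 4×6 matrix over Z this has rank 3, with invariant factors (1,1,1).

∂_2: C_2 → C_1 acts by ∂[p,q,r] = [q,r] − [p,r] + [p,q]. For instance
  ∂[0,1,3] = [1,3] − [0,3] + [0,1],
  ∂[0,1,2] = [1,2] − [0,2] + [0,1].
The resulting 6×4 matrix has rank 3, and its Smith normal form has invariant factors (1,1,1).

The boundary map ∂_3: C_3 → C_2 sends each 3-simplex σ to the alternating sum Σ_i (−1)^i (σ with its i-th vertex removed). For instance
  ∂[0,1,2,3] = [1,2,3] − [0,2,3] + [0,1,3] − [0,1,2].
As a 4×1 matrix over Z this has rank 1, with invariant factors (1).

Now H_k = ker ∂_k / im ∂_{k+1}, so:

  H_0: rank C_0 − rank ∂_1 = 4 − 3 = 1, and the invariant factors of ∂_1 are all 1, so H_0 = Z.
  H_1: rank ker ∂_1 − rank ∂_2 = (6 − 3) − 3 = 0, and the invariant factors of ∂_2 are all 1, so H_1 = 0.
  H_2: rank ker ∂_2 − rank ∂_3 = (4 − 3) − 1 = 0, and the invariant factors of ∂_3 are all 1, so H_2 = 0.
  H_3: rank ker ∂_3 − rank ∂_4 = (1 − 1) − 0 = 0, and there is no ∂_4, so H_3 = 0.

H_0 = Z,  H_1 = 0,  H_2 = 0,  H_3 = 0.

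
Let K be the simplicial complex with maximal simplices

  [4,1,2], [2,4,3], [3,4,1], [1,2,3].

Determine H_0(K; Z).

Take the total order 1 < 2 < 3 < 4 on the vertex set. Then K (dimension 2) consists of the simplices:

  0-simplices (4): [1], [2], [3], [4]
  1-simplices (6): [1,2], [1,3], [1,4], [2,3], [2,4], [3,4]
  2-simplices (4): [1,2,3], [1,2,4], [1,3,4], [2,3,4]

so the chain groups are C_0 ≅ Z^4, C_1 ≅ Z^6, C_2 ≅ Z^4.

The boundary map ∂_1: C_1 → C_0 is given by ∂[p,q] = [q] − [p].
As a 4×6 matrix over Z this has rank 3, with invariant factors (1,1,1).

The boundary map ∂_2: C_2 → C_1 sends each 2-simplex [p,q,r] to [q,r] − [p,r] + [p,q]. For instance
  ∂[2,3,4] = [3,4] − [2,4] + [2,3],
  ∂[1,2,4] = [2,4] − [1,4] + [1,2].
The 6×4 boundary matrix has rank 3 and Smith normal form diag(1,1,1).

Computing H_k = (kernel of ∂_k) / (image of ∂_{k+1}):

  H_0: rank C_0 − rank ∂_1 = 4 − 3 = 1, and the invariant factors of ∂_1 are all 1, so H_0 = Z.

H_0 = Z.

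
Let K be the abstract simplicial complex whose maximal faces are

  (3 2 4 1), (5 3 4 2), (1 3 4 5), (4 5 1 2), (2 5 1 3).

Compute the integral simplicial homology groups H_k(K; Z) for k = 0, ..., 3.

H_0 = Z,  H_1 = 0,  H_2 = 0,  H_3 = Z.

We work with the vertex ordering 1 < 2 < 3 < 4 < 5. The simplices of K, each written with vertices in increasing order, are:

  0-simplices (5): [1], [2], [3], [4], [5]
  1-simplices (10): [1,2], [1,3], [1,4], [1,5], [2,3], [2,4], [2,5], [3,4], [3,5], [4,5]
  2-simplices (10): [1,2,3], [1,2,4], [1,2,5], [1,3,4], [1,3,5], [1,4,5], [2,3,4], [2,3,5], [2,4,5], [3,4,5]
  3-simplices (5): [1,2,3,4], [1,2,3,5], [1,2,4,5], [1,3,4,5], [2,3,4,5]

so the chain groups are C_0 ≅ Z^5, C_1 ≅ Z^10, C_2 ≅ Z^10, C_3 ≅ Z^5.

Boundary ∂_1: C_1 → C_0 maps an edge to its endpoints' difference, ∂[p,q] = q − p. For instance
  ∂[1,3] = [3] − [1].
As a 5×10 matrix over Z this has rank 4, with invariant factors (1,1,1,1).

The boundary map ∂_2: C_2 → C_1 maps a triangle to the signed sum of its edges. For instance
  ∂[2,3,5] = [3,5] − [2,5] + [2,3],
  ∂[2,4,5] = [4,5] − [2,5] + [2,4].
The resulting 10×10 matrix has rank 6, and its Smith normal form has invariant factors (1,1,1,1,1,1).

Boundary ∂_3: C_3 → C_2 sends each 3-simplex σ to the alternating sum Σ_i (−1)^i (σ with its i-th vertex removed). For instance
  ∂[1,3,4,5] = [3,4,5] − [1,4,5] + [1,3,5] − [1,3,4],
  ∂[1,2,4,5] = [2,4,5] − [1,4,5] + [1,2,5] − [1,2,4].
As a 10×5 matrix over Z this has rank 4, with invariant factors (1,1,1,1).

From H_k ≅ ker(∂_k) / im(∂_{k+1}) we obtain:

  H_0: rank C_0 − rank ∂_1 = 5 − 4 = 1, and the invariant factors of ∂_1 are all 1, so H_0 = Z.
  H_1: rank ker ∂_1 − rank ∂_2 = (10 − 4) − 6 = 0, and the invariant factors of ∂_2 are all 1, so H_1 = 0.
  H_2: rank ker ∂_2 − rank ∂_3 = (10 − 6) − 4 = 0, and the invariant factors of ∂_3 are all 1, so H_2 = 0.
  H_3: rank ker ∂_3 − rank ∂_4 = (5 − 4) − 0 = 1, and there is no ∂_4, so H_3 = Z.

(K is a triangulation of the 3-sphere S^3.)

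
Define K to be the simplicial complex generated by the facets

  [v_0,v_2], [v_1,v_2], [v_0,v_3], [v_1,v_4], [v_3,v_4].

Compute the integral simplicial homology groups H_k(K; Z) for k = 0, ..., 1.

H_0 ≅ Z,  H_1 ≅ Z.

We work with the vertex ordering v_0 < v_1 < v_2 < v_3 < v_4. The simplices of K, each written with vertices in increasing order, are:

  0-simplices (5): [v_0], [v_1], [v_2], [v_3], [v_4]
  1-simplices (5): [v_0,v_2], [v_0,v_3], [v_1,v_2], [v_1,v_4], [v_3,v_4]

so the chain groups are C_0 ≅ Z^5, C_1 ≅ Z^5.

The boundary map ∂_1: C_1 → C_0 maps an edge to its endpoints' difference, ∂[p,q] = q − p. For instance
  ∂[v_0,v_3] = [v_3] − [v_0].
This gives a 5×5 integer matrix of rank 4; reducing to Smith normal form yields diagonal entries (1,1,1,1).

From H_k ≅ ker(∂_k) / im(∂_{k+1}) we obtain:

  H_0: rank C_0 − rank ∂_1 = 5 − 4 = 1, and the invariant factors of ∂_1 are all 1, so H_0 = Z.
  H_1: rank ker ∂_1 − rank ∂_2 = (5 − 4) − 0 = 1, and there is no ∂_2, so H_1 = Z.

As a check, the Euler characteristic is 5 − 5 = 0, which agrees with 1 − 1 = 0.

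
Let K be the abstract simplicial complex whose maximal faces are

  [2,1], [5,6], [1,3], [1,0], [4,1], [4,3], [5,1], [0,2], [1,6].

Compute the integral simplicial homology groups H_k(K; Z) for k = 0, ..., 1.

H_0 = Z,  H_1 = Z^3.

Fix the vertex order 0 < 1 < 2 < 3 < 4 < 5 < 6 and write every simplex with vertices in increasing order. Then dim K = 1 and the simplices of K are:

  0-simplices (7): [0], [1], [2], [3], [4], [5], [6]
  1-simplices (9): [0,1], [0,2], [1,2], [1,3], [1,4], [1,5], [1,6], [3,4], [5,6]

so the chain groups are C_0 ≅ Z^7, C_1 ≅ Z^9.

∂_1: C_1 → C_0 is given by ∂[p,q] = [q] − [p].
The resulting 7×9 matrix has rank 6, and its Smith normal form has invariant factors (1,1,1,1,1,1).

Reading off H_k = ker ∂_k / im ∂_{k+1}:

  H_0: rank C_0 − rank ∂_1 = 7 − 6 = 1, and the invariant factors of ∂_1 are all 1, so H_0 ≅ Z.
  H_1: rank ker ∂_1 − rank ∂_2 = (9 − 6) − 0 = 3, and there is no ∂_2, so H_1 ≅ Z^3.

As a check, the Euler characteristic is 7 − 9 = -2, which agrees with 1 − 3 = -2.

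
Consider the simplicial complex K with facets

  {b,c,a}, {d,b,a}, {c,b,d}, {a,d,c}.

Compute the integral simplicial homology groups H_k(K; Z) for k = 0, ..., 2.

Fix the vertex order a < b < c < d and write every simplex with vertices in increasing order. Then dim K = 2 and the simplices of K are:

  0-simplices (4): a, b, c, d
  1-simplices (6): ab, ac, ad, bc, bd, cd
  2-simplices (4): abc, abd, acd, bcd

giving chain groups C_0 ≅ Z^4, C_1 ≅ Z^6, C_2 ≅ Z^4.

Boundary ∂_1: C_1 → C_0 sends each edge [p,q] (with p < q) to q − p.
The resulting 4×6 matrix has rank 3, and its Smith normal form has invariant factors (1,1,1).

The boundary map ∂_2: C_2 → C_1 sends each 2-simplex [p,q,r] to [q,r] − [p,r] + [p,q]. For instance
  ∂acd = cd − ad + ac,
  ∂bcd = cd − bd + bc.
This gives a 6×4 integer matrix of rank 3; reducing to Smith normal form yields diagonal entries (1,1,1).

Now H_k = ker ∂_k / im ∂_{k+1}, so:

  H_0: rank C_0 − rank ∂_1 = 4 − 3 = 1, and the invariant factors of ∂_1 are all 1, so H_0 ≅ Z.
  H_1: rank ker ∂_1 − rank ∂_2 = (6 − 3) − 3 = 0, and the invariant factors of ∂_2 are all 1, so H_1 ≅ 0.
  H_2: rank ker ∂_2 − rank ∂_3 = (4 − 3) − 0 = 1, and there is no ∂_3, so H_2 ≅ Z.

As a check, the Euler characteristic is 4 − 6 + 4 = 2, which agrees with 1 − 0 + 1 = 2.
(K is a triangulation of the 2-sphere S^2.)

H_0 ≅ Z,  H_1 = 0,  H_2 ≅ Z.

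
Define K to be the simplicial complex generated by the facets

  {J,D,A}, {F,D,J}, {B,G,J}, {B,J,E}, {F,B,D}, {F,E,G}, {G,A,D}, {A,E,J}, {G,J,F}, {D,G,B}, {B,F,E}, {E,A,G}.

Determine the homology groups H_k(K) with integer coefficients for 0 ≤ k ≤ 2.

H_0 ≅ Z,  H_1 ≅ Z/2,  H_2 = 0.

Fix the vertex order A < B < D < E < F < G < J and write every simplex with vertices in increasing order. Then dim K = 2 and the simplices of K are:

  0-simplices (7): A, B, D, E, F, G, J
  1-simplices (18): AD, AE, AG, AJ, BD, BE, BF, BG, BJ, DF, DG, DJ, EF, EG, EJ, FG, FJ, GJ
  2-simplices (12): ADG, ADJ, AEG, AEJ, BDF, BDG, BEF, BEJ, BGJ, DFJ, EFG, FGJ

so the chain groups are C_0 ≅ Z^7, C_1 ≅ Z^18, C_2 ≅ Z^12.

Boundary ∂_1: C_1 → C_0 sends each edge [p,q] (with p < q) to q − p. For instance
  ∂DF = F − D.
This gives a 7×18 integer matrix of rank 6; reducing to Smith normal form yields diagonal entries (1,1,1,1,1,1).

The boundary map ∂_2: C_2 → C_1 sends each 2-simplex [p,q,r] to [q,r] − [p,r] + [p,q]. For instance
  ∂BEJ = EJ − BJ + BE,
  ∂BGJ = GJ − BJ + BG.
This gives a 18×12 integer matrix of rank 12; reducing to Smith normal form yields diagonal entries (1,1,1,1,1,1,1,1,1,1,1,2).

Now H_k = ker ∂_k / im ∂_{k+1}, so:

  H_0: rank C_0 − rank ∂_1 = 7 − 6 = 1, and the invariant factors of ∂_1 are all 1, so H_0 = Z.
  H_1: rank ker ∂_1 − rank ∂_2 = (18 − 6) − 12 = 0, and ∂_2 has invariant factor 2 > 1, so H_1 = Z/2.
  H_2: rank ker ∂_2 − rank ∂_3 = (12 − 12) − 0 = 0, and there is no ∂_3, so H_2 = 0.

As a check, the Euler characteristic is 7 − 18 + 12 = 1, which agrees with 1 − 0 + 0 = 1.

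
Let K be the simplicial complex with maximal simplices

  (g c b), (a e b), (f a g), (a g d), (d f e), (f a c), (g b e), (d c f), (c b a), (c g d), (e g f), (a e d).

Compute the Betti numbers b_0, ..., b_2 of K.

b_0 = 1, b_1 = 0, b_2 = 0.

We work with the vertex ordering a < b < c < d < e < f < g. The simplices of K, each written with vertices in increasing order, are:

  0-simplices (7): a, b, c, d, e, f, g
  1-simplices (18): ab, ac, ad, ae, af, ag, bc, be, bg, cd, cf, cg, de, df, dg, ef, eg, fg
  2-simplices (12): abc, abe, acf, ade, adg, afg, bcg, beg, cdf, cdg, def, efg

so the chain groups are C_0 ≅ Z^7, C_1 ≅ Z^18, C_2 ≅ Z^12.

Boundary ∂_1: C_1 → C_0 sends each edge [p,q] (with p < q) to q − p.
The 7×18 boundary matrix has rank 6 and Smith normal form diag(1,1,1,1,1,1).

Boundary ∂_2: C_2 → C_1 sends each 2-simplex [p,q,r] to [q,r] − [p,r] + [p,q]. For instance
  ∂adg = dg − ag + ad,
  ∂cdf = df − cf + cd.
The resulting 18×12 matrix has rank 12, and its Smith normal form has invariant factors (1,1,1,1,1,1,1,1,1,1,1,2).

Reading off H_k = ker ∂_k / im ∂_{k+1}:

  H_0: rank C_0 − rank ∂_1 = 7 − 6 = 1, and the invariant factors of ∂_1 are all 1, so H_0 ≅ Z.
  H_1: rank ker ∂_1 − rank ∂_2 = (18 − 6) − 12 = 0, and ∂_2 has invariant factor 2 > 1, so H_1 ≅ Z/2Z.
  H_2: rank ker ∂_2 − rank ∂_3 = (12 − 12) − 0 = 0, and there is no ∂_3, so H_2 ≅ 0.

Hence the Betti numbers are b_0 = 1, b_1 = 0, b_2 = 0.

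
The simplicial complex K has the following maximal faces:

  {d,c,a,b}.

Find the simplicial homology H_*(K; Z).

Order the vertices as a < b < c < d. Listing each simplex with vertices in this order, K has dimension 3 with simplices:

  0-simplices (4): a, b, c, d
  1-simplices (6): ab, ac, ad, bc, bd, cd
  2-simplices (4): abc, abd, acd, bcd
  3-simplices (1): abcd

so the chain groups are C_0 ≅ Z^4, C_1 ≅ Z^6, C_2 ≅ Z^4, C_3 ≅ Z^1.

Boundary ∂_1: C_1 → C_0 sends each edge [p,q] (with p < q) to q − p. For instance
  ∂bc = c − b.
As a 4×6 matrix over Z this has rank 3, with invariant factors (1,1,1).

The boundary map ∂_2: C_2 → C_1 sends each 2-simplex [p,q,r] to [q,r] − [p,r] + [p,q]. For instance
  ∂abc = bc − ac + ab,
  ∂abd = bd − ad + ab.
The 6×4 boundary matrix has rank 3 and Smith normal form diag(1,1,1).

The boundary map ∂_3: C_3 → C_2 sends each 3-simplex σ to the alternating sum Σ_i (−1)^i (σ with its i-th vertex removed). For instance
  ∂abcd = bcd − acd + abd − abc.
The resulting 4×1 matrix has rank 1, and its Smith normal form has invariant factors (1).

Now H_k = ker ∂_k / im ∂_{k+1}, so:

  H_0: rank C_0 − rank ∂_1 = 4 − 3 = 1, and the invariant factors of ∂_1 are all 1, so H_0 ≅ Z.
  H_1: rank ker ∂_1 − rank ∂_2 = (6 − 3) − 3 = 0, and the invariant factors of ∂_2 are all 1, so H_1 ≅ 0.
  H_2: rank ker ∂_2 − rank ∂_3 = (4 − 3) − 1 = 0, and the invariant factors of ∂_3 are all 1, so H_2 ≅ 0.
  H_3: rank ker ∂_3 − rank ∂_4 = (1 − 1) − 0 = 0, and there is no ∂_4, so H_3 ≅ 0.

H_0 ≅ Z,  H_1 = 0,  H_2 = 0,  H_3 = 0.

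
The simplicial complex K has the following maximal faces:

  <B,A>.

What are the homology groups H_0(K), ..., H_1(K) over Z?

H_0 ≅ Z,  H_1 = 0.

Take the total order A < B on the vertex set. Then K (dimension 1) consists of the simplices:

  0-simplices (2): A, B
  1-simplices (1): AB

Hence C_0 ≅ Z^2, C_1 ≅ Z^1.

∂_1: C_1 → C_0 is given by ∂[p,q] = [q] − [p]. For instance
  ∂AB = B − A.
As a 2×1 matrix over Z this has rank 1, with invariant factors (1).

Computing H_k = (kernel of ∂_k) / (image of ∂_{k+1}):

  H_0: rank C_0 − rank ∂_1 = 2 − 1 = 1, and the invariant factors of ∂_1 are all 1, so H_0 ≅ Z.
  H_1: rank ker ∂_1 − rank ∂_2 = (1 − 1) − 0 = 0, and there is no ∂_2, so H_1 ≅ 0.

As a check, the Euler characteristic is 2 − 1 = 1, which agrees with 1 − 0 = 1.
(K is a triangulation of the 1-simplex.)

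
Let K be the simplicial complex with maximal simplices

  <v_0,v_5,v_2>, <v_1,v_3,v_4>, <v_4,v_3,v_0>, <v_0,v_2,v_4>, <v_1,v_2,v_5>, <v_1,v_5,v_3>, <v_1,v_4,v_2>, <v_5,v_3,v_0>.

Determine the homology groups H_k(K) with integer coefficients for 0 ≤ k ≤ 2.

We work with the vertex ordering v_0 < v_1 < v_2 < v_3 < v_4 < v_5. The simplices of K, each written with vertices in increasing order, are:

  0-simplices (6): [v_0], [v_1], [v_2], [v_3], [v_4], [v_5]
  1-simplices (12): [v_0,v_2], [v_0,v_3], [v_0,v_4], [v_0,v_5], [v_1,v_2], [v_1,v_3], [v_1,v_4], [v_1,v_5], [v_2,v_4], [v_2,v_5], [v_3,v_4], [v_3,v_5]
  2-simplices (8): [v_0,v_2,v_4], [v_0,v_2,v_5], [v_0,v_3,v_4], [v_0,v_3,v_5], [v_1,v_2,v_4], [v_1,v_2,v_5], [v_1,v_3,v_4], [v_1,v_3,v_5]

giving chain groups C_0 ≅ Z^6, C_1 ≅ Z^12, C_2 ≅ Z^8.

∂_1: C_1 → C_0 is given by ∂[p,q] = [q] − [p]. For instance
  ∂[v_3,v_4] = [v_4] − [v_3].
This gives a 6×12 integer matrix of rank 5; reducing to Smith normal form yields diagonal entries (1,1,1,1,1).

∂_2: C_2 → C_1 maps a triangle to the signed sum of its edges. For instance
  ∂[v_1,v_3,v_5] = [v_3,v_5] − [v_1,v_5] + [v_1,v_3],
  ∂[v_0,v_3,v_5] = [v_3,v_5] − [v_0,v_5] + [v_0,v_3].
The 12×8 boundary matrix has rank 7 and Smith normal form diag(1,1,1,1,1,1,1).

Computing H_k = (kernel of ∂_k) / (image of ∂_{k+1}):

  H_0: rank C_0 − rank ∂_1 = 6 − 5 = 1, and the invariant factors of ∂_1 are all 1, so H_0 ≅ Z.
  H_1: rank ker ∂_1 − rank ∂_2 = (12 − 5) − 7 = 0, and the invariant factors of ∂_2 are all 1, so H_1 ≅ 0.
  H_2: rank ker ∂_2 − rank ∂_3 = (8 − 7) − 0 = 1, and there is no ∂_3, so H_2 ≅ Z.

H_0 ≅ Z,  H_1 = 0,  H_2 ≅ Z.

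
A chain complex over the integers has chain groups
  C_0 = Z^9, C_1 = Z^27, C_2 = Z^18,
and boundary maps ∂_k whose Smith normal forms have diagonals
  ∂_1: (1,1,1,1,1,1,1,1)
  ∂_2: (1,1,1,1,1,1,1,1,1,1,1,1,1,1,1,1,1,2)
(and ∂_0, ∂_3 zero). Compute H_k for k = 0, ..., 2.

H_0: b_0 = 9 − 0 − 8 = 1; torsion from ∂_1 factors > 1: none. So H_0 ≅ Z.
H_1: b_1 = 27 − 8 − 18 = 1; torsion from ∂_2 factors > 1: [2]. So H_1 ≅ Z ⊕ Z/2.
H_2: b_2 = 18 − 18 − 0 = 0; torsion from ∂_3 factors > 1: none. So H_2 ≅ 0.

H_0 ≅ Z,  H_1 ≅ Z ⊕ Z/2,  H_2 = 0.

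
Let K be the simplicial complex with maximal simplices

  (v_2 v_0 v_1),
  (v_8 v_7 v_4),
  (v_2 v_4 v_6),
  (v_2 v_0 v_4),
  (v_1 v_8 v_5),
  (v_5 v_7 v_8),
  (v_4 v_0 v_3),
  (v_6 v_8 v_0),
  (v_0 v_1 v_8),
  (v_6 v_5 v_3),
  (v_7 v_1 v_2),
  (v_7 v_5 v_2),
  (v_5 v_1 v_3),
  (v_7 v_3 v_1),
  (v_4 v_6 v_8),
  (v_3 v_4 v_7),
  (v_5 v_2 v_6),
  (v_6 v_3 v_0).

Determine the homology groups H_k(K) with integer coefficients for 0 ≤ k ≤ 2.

Fix the vertex order v_0 < v_1 < v_2 < v_3 < v_4 < v_5 < v_6 < v_7 < v_8 and write every simplex with vertices in increasing order. Then dim K = 2 and the simplices of K are:

  0-simplices (9): [v_0], [v_1], [v_2], [v_3], [v_4], [v_5], [v_6], [v_7], [v_8]
  1-simplices (27): (27 of them)
  2-simplices (18): (18 of them)

giving chain groups C_0 ≅ Z^9, C_1 ≅ Z^27, C_2 ≅ Z^18.

Boundary ∂_1: C_1 → C_0 sends each edge [p,q] (with p < q) to q − p.
The resulting 9×27 matrix has rank 8, and its Smith normal form has invariant factors (1,1,1,1,1,1,1,1).

The boundary map ∂_2: C_2 → C_1 acts by ∂[p,q,r] = [q,r] − [p,r] + [p,q]. For instance
  ∂[v_3,v_5,v_6] = [v_5,v_6] − [v_3,v_6] + [v_3,v_5],
  ∂[v_0,v_6,v_8] = [v_6,v_8] − [v_0,v_8] + [v_0,v_6].
The resulting 27×18 matrix has rank 18, and its Smith normal form has invariant factors (1,1,1,1,1,1,1,1,1,1,1,1,1,1,1,1,1,2).

Computing H_k = (kernel of ∂_k) / (image of ∂_{k+1}):

  H_0: rank C_0 − rank ∂_1 = 9 − 8 = 1, and the invariant factors of ∂_1 are all 1, so H_0 = Z.
  H_1: rank ker ∂_1 − rank ∂_2 = (27 − 8) − 18 = 1, and ∂_2 has invariant factor 2 > 1, so H_1 = Z ⊕ Z_2.
  H_2: rank ker ∂_2 − rank ∂_3 = (18 − 18) − 0 = 0, and there is no ∂_3, so H_2 = 0.

(K is a triangulation of the Klein bottle.)

H_0 = Z,  H_1 = Z ⊕ Z_2,  H_2 = 0.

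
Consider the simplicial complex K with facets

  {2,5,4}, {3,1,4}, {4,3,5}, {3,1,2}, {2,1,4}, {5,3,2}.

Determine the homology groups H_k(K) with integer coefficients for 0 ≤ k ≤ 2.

H_0 = Z,  H_1 = 0,  H_2 = Z.

K has 5 vertices, 9 edges, 6 triangles.
rank ∂_0 = 0, rank ∂_1 = 4 ⇒ b_0 = 5 − 0 − 4 = 1; all invariant factors of ∂_1 are 1 so no torsion. So H_0 = Z.
rank ∂_1 = 4, rank ∂_2 = 5 ⇒ b_1 = 9 − 4 − 5 = 0; all invariant factors of ∂_2 are 1 so no torsion. So H_1 = 0.
rank ∂_2 = 5, rank ∂_3 = 0 ⇒ b_2 = 6 − 5 − 0 = 1. So H_2 = Z.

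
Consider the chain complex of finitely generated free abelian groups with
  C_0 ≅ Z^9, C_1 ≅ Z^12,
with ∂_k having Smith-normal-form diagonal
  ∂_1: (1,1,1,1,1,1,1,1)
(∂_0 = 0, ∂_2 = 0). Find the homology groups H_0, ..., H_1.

H_0: b_0 = 9 − 0 − 8 = 1; torsion from ∂_1 factors > 1: none. So H_0 ≅ Z.
H_1: b_1 = 12 − 8 − 0 = 4; torsion from ∂_2 factors > 1: none. So H_1 ≅ Z^4.

H_0 ≅ Z,  H_1 ≅ Z^4.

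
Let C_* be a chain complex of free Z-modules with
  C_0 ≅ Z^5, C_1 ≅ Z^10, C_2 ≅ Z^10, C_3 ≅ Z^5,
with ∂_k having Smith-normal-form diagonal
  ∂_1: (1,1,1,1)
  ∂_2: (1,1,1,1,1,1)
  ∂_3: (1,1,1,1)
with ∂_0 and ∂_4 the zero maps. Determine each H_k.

H_0 ≅ Z,  H_1 = 0,  H_2 = 0,  H_3 ≅ Z.

H_0: b_0 = 5 − 0 − 4 = 1; torsion from ∂_1 factors > 1: none. So H_0 ≅ Z.
H_1: b_1 = 10 − 4 − 6 = 0; torsion from ∂_2 factors > 1: none. So H_1 ≅ 0.
H_2: b_2 = 10 − 6 − 4 = 0; torsion from ∂_3 factors > 1: none. So H_2 ≅ 0.
H_3: b_3 = 5 − 4 − 0 = 1; torsion from ∂_4 factors > 1: none. So H_3 ≅ Z.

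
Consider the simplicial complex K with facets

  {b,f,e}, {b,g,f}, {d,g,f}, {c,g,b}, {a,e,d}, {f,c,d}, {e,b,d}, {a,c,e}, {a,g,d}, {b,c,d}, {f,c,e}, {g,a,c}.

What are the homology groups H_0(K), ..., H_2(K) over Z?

H_0 ≅ Z,  H_1 ≅ Z/2,  H_2 = 0.

K has 7 vertices, 18 edges, 12 triangles.
rank ∂_0 = 0, rank ∂_1 = 6 ⇒ b_0 = 7 − 0 − 6 = 1; all invariant factors of ∂_1 are 1 so no torsion. So H_0 = Z.
rank ∂_1 = 6, rank ∂_2 = 12 ⇒ b_1 = 18 − 6 − 12 = 0; ∂_2 has invariant factor(s) [2] giving torsion. So H_1 = Z/2.
rank ∂_2 = 12, rank ∂_3 = 0 ⇒ b_2 = 12 − 12 − 0 = 0. So H_2 = 0.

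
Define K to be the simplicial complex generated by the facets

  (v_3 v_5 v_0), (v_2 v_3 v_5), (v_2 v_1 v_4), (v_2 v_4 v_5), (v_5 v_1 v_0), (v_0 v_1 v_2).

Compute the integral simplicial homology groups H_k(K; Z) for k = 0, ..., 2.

Take the total order v_0 < v_1 < v_2 < v_3 < v_4 < v_5 on the vertex set. Then K (dimension 2) consists of the simplices:

  0-simplices (6): [v_0], [v_1], [v_2], [v_3], [v_4], [v_5]
  1-simplices (12): [v_0,v_1], [v_0,v_2], [v_0,v_3], [v_0,v_5], [v_1,v_2], [v_1,v_4], [v_1,v_5], [v_2,v_3], [v_2,v_4], [v_2,v_5], [v_3,v_5], [v_4,v_5]
  2-simplices (6): [v_0,v_1,v_2], [v_0,v_1,v_5], [v_0,v_3,v_5], [v_1,v_2,v_4], [v_2,v_3,v_5], [v_2,v_4,v_5]

Hence C_0 ≅ Z^6, C_1 ≅ Z^12, C_2 ≅ Z^6.

The boundary map ∂_1: C_1 → C_0 sends each edge [p,q] (with p < q) to q − p. For instance
  ∂[v_3,v_5] = [v_5] − [v_3].
As a 6×12 matrix over Z this has rank 5, with invariant factors (1,1,1,1,1).

The boundary map ∂_2: C_2 → C_1 acts by ∂[p,q,r] = [q,r] − [p,r] + [p,q]. For instance
  ∂[v_0,v_1,v_2] = [v_1,v_2] − [v_0,v_2] + [v_0,v_1],
  ∂[v_2,v_3,v_5] = [v_3,v_5] − [v_2,v_5] + [v_2,v_3].
As a 12×6 matrix over Z this has rank 6, with invariant factors (1,1,1,1,1,1).

Computing H_k = (kernel of ∂_k) / (image of ∂_{k+1}):

  H_0: rank C_0 − rank ∂_1 = 6 − 5 = 1, and the invariant factors of ∂_1 are all 1, so H_0 = Z.
  H_1: rank ker ∂_1 − rank ∂_2 = (12 − 5) − 6 = 1, and the invariant factors of ∂_2 are all 1, so H_1 = Z.
  H_2: rank ker ∂_2 − rank ∂_3 = (6 − 6) − 0 = 0, and there is no ∂_3, so H_2 = 0.

(K is a triangulation of the cylinder S^1 x I.)

H_0 = Z,  H_1 = Z,  H_2 = 0.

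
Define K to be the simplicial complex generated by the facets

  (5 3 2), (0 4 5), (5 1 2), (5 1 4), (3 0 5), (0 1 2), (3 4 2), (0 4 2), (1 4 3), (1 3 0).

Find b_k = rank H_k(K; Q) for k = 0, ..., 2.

b_0 = 1, b_1 = 0, b_2 = 0.

Take the total order 0 < 1 < 2 < 3 < 4 < 5 on the vertex set. Then K (dimension 2) consists of the simplices:

  0-simplices (6): [0], [1], [2], [3], [4], [5]
  1-simplices (15): [0,1], [0,2], [0,3], [0,4], [0,5], [1,2], [1,3], [1,4], [1,5], [2,3], [2,4], [2,5], [3,4], [3,5], [4,5]
  2-simplices (10): [0,1,2], [0,1,3], [0,2,4], [0,3,5], [0,4,5], [1,2,5], [1,3,4], [1,4,5], [2,3,4], [2,3,5]

giving chain groups C_0 ≅ Z^6, C_1 ≅ Z^15, C_2 ≅ Z^10.

∂_1: C_1 → C_0 sends each edge [p,q] (with p < q) to q − p.
The resulting 6×15 matrix has rank 5, and its Smith normal form has invariant factors (1,1,1,1,1).

∂_2: C_2 → C_1 maps a triangle to the signed sum of its edges. For instance
  ∂[1,2,5] = [2,5] − [1,5] + [1,2],
  ∂[2,3,4] = [3,4] − [2,4] + [2,3].
As a 15×10 matrix over Z this has rank 10, with invariant factors (1,1,1,1,1,1,1,1,1,2).

Reading off H_k = ker ∂_k / im ∂_{k+1}:

  H_0: rank C_0 − rank ∂_1 = 6 − 5 = 1, and the invariant factors of ∂_1 are all 1, so H_0 ≅ Z.
  H_1: rank ker ∂_1 − rank ∂_2 = (15 − 5) − 10 = 0, and ∂_2 has invariant factor 2 > 1, so H_1 ≅ Z_2.
  H_2: rank ker ∂_2 − rank ∂_3 = (10 − 10) − 0 = 0, and there is no ∂_3, so H_2 ≅ 0.

Hence the Betti numbers are b_0 = 1, b_1 = 0, b_2 = 0.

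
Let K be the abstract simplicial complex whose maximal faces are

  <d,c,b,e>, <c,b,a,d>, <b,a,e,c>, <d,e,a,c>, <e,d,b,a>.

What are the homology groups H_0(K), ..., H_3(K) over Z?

H_0 ≅ Z,  H_1 = 0,  H_2 = 0,  H_3 ≅ Z.

We work with the vertex ordering a < b < c < d < e. The simplices of K, each written with vertices in increasing order, are:

  0-simplices (5): a, b, c, d, e
  1-simplices (10): ab, ac, ad, ae, bc, bd, be, cd, ce, de
  2-simplices (10): abc, abd, abe, acd, ace, ade, bcd, bce, bde, cde
  3-simplices (5): abcd, abce, abde, acde, bcde

Hence C_0 ≅ Z^5, C_1 ≅ Z^10, C_2 ≅ Z^10, C_3 ≅ Z^5.

Boundary ∂_1: C_1 → C_0 maps an edge to its endpoints' difference, ∂[p,q] = q − p.
The resulting 5×10 matrix has rank 4, and its Smith normal form has invariant factors (1,1,1,1).

∂_2: C_2 → C_1 maps a triangle to the signed sum of its edges. For instance
  ∂acd = cd − ad + ac,
  ∂abe = be − ae + ab.
The 10×10 boundary matrix has rank 6 and Smith normal form diag(1,1,1,1,1,1).

Boundary ∂_3: C_3 → C_2 sends each 3-simplex σ to the alternating sum Σ_i (−1)^i (σ with its i-th vertex removed). For instance
  ∂abce = bce − ace + abe − abc,
  ∂abde = bde − ade + abe − abd.
The 10×5 boundary matrix has rank 4 and Smith normal form diag(1,1,1,1).

Now H_k = ker ∂_k / im ∂_{k+1}, so:

  H_0: rank C_0 − rank ∂_1 = 5 − 4 = 1, and the invariant factors of ∂_1 are all 1, so H_0 ≅ Z.
  H_1: rank ker ∂_1 − rank ∂_2 = (10 − 4) − 6 = 0, and the invariant factors of ∂_2 are all 1, so H_1 ≅ 0.
  H_2: rank ker ∂_2 − rank ∂_3 = (10 − 6) − 4 = 0, and the invariant factors of ∂_3 are all 1, so H_2 ≅ 0.
  H_3: rank ker ∂_3 − rank ∂_4 = (5 − 4) − 0 = 1, and there is no ∂_4, so H_3 ≅ Z.

As a check, the Euler characteristic is 5 − 10 + 10 − 5 = 0, which agrees with 1 − 0 + 0 − 1 = 0.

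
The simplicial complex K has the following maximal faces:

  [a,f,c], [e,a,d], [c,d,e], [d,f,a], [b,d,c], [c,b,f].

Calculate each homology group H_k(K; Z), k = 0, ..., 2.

Order the vertices as a < b < c < d < e < f. Listing each simplex with vertices in this order, K has dimension 2 with simplices:

  0-simplices (6): a, b, c, d, e, f
  1-simplices (12): ac, ad, ae, af, bc, bd, bf, cd, ce, cf, de, df
  2-simplices (6): acf, ade, adf, bcd, bcf, cde

Hence C_0 ≅ Z^6, C_1 ≅ Z^12, C_2 ≅ Z^6.

∂_1: C_1 → C_0 sends each edge [p,q] (with p < q) to q − p.
The resulting 6×12 matrix has rank 5, and its Smith normal form has invariant factors (1,1,1,1,1).

∂_2: C_2 → C_1 maps a triangle to the signed sum of its edges. For instance
  ∂bcd = cd − bd + bc,
  ∂bcf = cf − bf + bc.
This gives a 12×6 integer matrix of rank 6; reducing to Smith normal form yields diagonal entries (1,1,1,1,1,1).

Computing H_k = (kernel of ∂_k) / (image of ∂_{k+1}):

  H_0: rank C_0 − rank ∂_1 = 6 − 5 = 1, and the invariant factors of ∂_1 are all 1, so H_0 = Z.
  H_1: rank ker ∂_1 − rank ∂_2 = (12 − 5) − 6 = 1, and the invariant factors of ∂_2 are all 1, so H_1 = Z.
  H_2: rank ker ∂_2 − rank ∂_3 = (6 − 6) − 0 = 0, and there is no ∂_3, so H_2 = 0.

As a check, the Euler characteristic is 6 − 12 + 6 = 0, which agrees with 1 − 1 + 0 = 0.
(K is a triangulation of the cylinder S^1 x I.)

H_0 = Z,  H_1 = Z,  H_2 = 0.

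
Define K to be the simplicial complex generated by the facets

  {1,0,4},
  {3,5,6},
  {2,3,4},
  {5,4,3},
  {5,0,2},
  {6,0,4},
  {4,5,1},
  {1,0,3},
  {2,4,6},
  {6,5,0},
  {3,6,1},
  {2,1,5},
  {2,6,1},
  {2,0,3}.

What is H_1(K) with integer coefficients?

H_1 ≅ Z^2.

K has 7 vertices, 21 edges, 14 triangles.
rank ∂_1 = 6, rank ∂_2 = 13 ⇒ b_1 = 21 − 6 − 13 = 2; all invariant factors of ∂_2 are 1 so no torsion. So H_1 = Z^2.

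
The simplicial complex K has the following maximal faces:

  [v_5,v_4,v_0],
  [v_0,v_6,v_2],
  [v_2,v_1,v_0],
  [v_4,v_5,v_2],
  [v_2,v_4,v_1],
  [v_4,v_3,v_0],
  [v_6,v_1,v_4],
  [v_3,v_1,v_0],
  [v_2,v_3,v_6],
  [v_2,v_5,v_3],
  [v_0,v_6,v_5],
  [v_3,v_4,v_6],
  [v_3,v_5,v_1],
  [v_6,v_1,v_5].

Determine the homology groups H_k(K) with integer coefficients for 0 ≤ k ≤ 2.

H_0 = Z,  H_1 = Z^2,  H_2 = Z.

Order the vertices as v_0 < v_1 < v_2 < v_3 < v_4 < v_5 < v_6. Listing each simplex with vertices in this order, K has dimension 2 with simplices:

  0-simplices (7): [v_0], [v_1], [v_2], [v_3], [v_4], [v_5], [v_6]
  1-simplices (21): (21 of them)
  2-simplices (14): (14 of them)

giving chain groups C_0 ≅ Z^7, C_1 ≅ Z^21, C_2 ≅ Z^14.

Boundary ∂_1: C_1 → C_0 sends each edge [p,q] (with p < q) to q − p. For instance
  ∂[v_3,v_4] = [v_4] − [v_3].
This gives a 7×21 integer matrix of rank 6; reducing to Smith normal form yields diagonal entries (1,1,1,1,1,1).

Boundary ∂_2: C_2 → C_1 acts by ∂[p,q,r] = [q,r] − [p,r] + [p,q]. For instance
  ∂[v_1,v_2,v_4] = [v_2,v_4] − [v_1,v_4] + [v_1,v_2],
  ∂[v_0,v_3,v_4] = [v_3,v_4] − [v_0,v_4] + [v_0,v_3].
The resulting 21×14 matrix has rank 13, and its Smith normal form has invariant factors (1,1,1,1,1,1,1,1,1,1,1,1,1).

Computing H_k = (kernel of ∂_k) / (image of ∂_{k+1}):

  H_0: rank C_0 − rank ∂_1 = 7 − 6 = 1, and the invariant factors of ∂_1 are all 1, so H_0 = Z.
  H_1: rank ker ∂_1 − rank ∂_2 = (21 − 6) − 13 = 2, and the invariant factors of ∂_2 are all 1, so H_1 = Z^2.
  H_2: rank ker ∂_2 − rank ∂_3 = (14 − 13) − 0 = 1, and there is no ∂_3, so H_2 = Z.

As a check, the Euler characteristic is 7 − 21 + 14 = 0, which agrees with 1 − 2 + 1 = 0.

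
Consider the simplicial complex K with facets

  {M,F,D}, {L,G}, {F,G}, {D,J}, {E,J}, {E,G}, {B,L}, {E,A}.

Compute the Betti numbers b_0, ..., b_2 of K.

b_0 = 1, b_1 = 1, b_2 = 0.

Take the total order A < B < D < E < F < G < J < L < M on the vertex set. Then K (dimension 2) consists of the simplices:

  0-simplices (9): A, B, D, E, F, G, J, L, M
  1-simplices (10): AE, BL, DF, DJ, DM, EG, EJ, FG, FM, GL
  2-simplices (1): DFM

Hence C_0 ≅ Z^9, C_1 ≅ Z^10, C_2 ≅ Z^1.

The boundary map ∂_1: C_1 → C_0 sends each edge [p,q] (with p < q) to q − p.
This gives a 9×10 integer matrix of rank 8; reducing to Smith normal form yields diagonal entries (1,1,1,1,1,1,1,1).

Boundary ∂_2: C_2 → C_1 maps a triangle to the signed sum of its edges. For instance
  ∂DFM = FM − DM + DF.
The resulting 10×1 matrix has rank 1, and its Smith normal form has invariant factors (1).

Computing H_k = (kernel of ∂_k) / (image of ∂_{k+1}):

  H_0: rank C_0 − rank ∂_1 = 9 − 8 = 1, and the invariant factors of ∂_1 are all 1, so H_0 = Z.
  H_1: rank ker ∂_1 − rank ∂_2 = (10 − 8) − 1 = 1, and the invariant factors of ∂_2 are all 1, so H_1 = Z.
  H_2: rank ker ∂_2 − rank ∂_3 = (1 − 1) − 0 = 0, and there is no ∂_3, so H_2 = 0.

Hence the Betti numbers are b_0 = 1, b_1 = 1, b_2 = 0.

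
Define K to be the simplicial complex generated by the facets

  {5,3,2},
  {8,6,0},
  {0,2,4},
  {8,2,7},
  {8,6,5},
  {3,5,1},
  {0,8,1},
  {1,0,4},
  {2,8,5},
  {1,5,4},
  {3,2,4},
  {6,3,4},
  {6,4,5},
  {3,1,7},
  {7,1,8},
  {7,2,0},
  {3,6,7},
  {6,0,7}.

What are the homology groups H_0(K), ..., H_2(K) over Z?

Order the vertices as 0 < 1 < 2 < 3 < 4 < 5 < 6 < 7 < 8. Listing each simplex with vertices in this order, K has dimension 2 with simplices:

  0-simplices (9): [0], [1], [2], [3], [4], [5], [6], [7], [8]
  1-simplices (27): (27 of them)
  2-simplices (18): [0,1,4], [0,1,8], [0,2,4], [0,2,7], [0,6,7], [0,6,8], [1,3,5], [1,3,7], [1,4,5], [1,7,8], [2,3,4], [2,3,5], [2,5,8], [2,7,8], [3,4,6], [3,6,7], [4,5,6], [5,6,8]

giving chain groups C_0 ≅ Z^9, C_1 ≅ Z^27, C_2 ≅ Z^18.

∂_1: C_1 → C_0 is given by ∂[p,q] = [q] − [p]. For instance
  ∂[1,3] = [3] − [1].
As a 9×27 matrix over Z this has rank 8, with invariant factors (1,1,1,1,1,1,1,1).

The boundary map ∂_2: C_2 → C_1 acts by ∂[p,q,r] = [q,r] − [p,r] + [p,q]. For instance
  ∂[1,3,5] = [3,5] − [1,5] + [1,3],
  ∂[1,7,8] = [7,8] − [1,8] + [1,7].
As a 27×18 matrix over Z this has rank 18, with invariant factors (1,1,1,1,1,1,1,1,1,1,1,1,1,1,1,1,1,2).

Now H_k = ker ∂_k / im ∂_{k+1}, so:

  H_0: rank C_0 − rank ∂_1 = 9 − 8 = 1, and the invariant factors of ∂_1 are all 1, so H_0 ≅ Z.
  H_1: rank ker ∂_1 − rank ∂_2 = (27 − 8) − 18 = 1, and ∂_2 has invariant factor 2 > 1, so H_1 ≅ Z ⊕ Z_2.
  H_2: rank ker ∂_2 − rank ∂_3 = (18 − 18) − 0 = 0, and there is no ∂_3, so H_2 ≅ 0.

As a check, the Euler characteristic is 9 − 27 + 18 = 0, which agrees with 1 − 1 + 0 = 0.
(K is a triangulation of the Klein bottle.)

H_0 ≅ Z,  H_1 ≅ Z ⊕ Z_2,  H_2 = 0.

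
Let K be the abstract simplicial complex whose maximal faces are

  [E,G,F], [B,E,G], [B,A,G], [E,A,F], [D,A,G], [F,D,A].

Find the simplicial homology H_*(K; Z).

K has 6 vertices, 12 edges, 6 triangles.
rank ∂_0 = 0, rank ∂_1 = 5 ⇒ b_0 = 6 − 0 − 5 = 1; all invariant factors of ∂_1 are 1 so no torsion. So H_0 = Z.
rank ∂_1 = 5, rank ∂_2 = 6 ⇒ b_1 = 12 − 5 − 6 = 1; all invariant factors of ∂_2 are 1 so no torsion. So H_1 = Z.
rank ∂_2 = 6, rank ∂_3 = 0 ⇒ b_2 = 6 − 6 − 0 = 0. So H_2 = 0.

H_0 ≅ Z,  H_1 ≅ Z,  H_2 = 0.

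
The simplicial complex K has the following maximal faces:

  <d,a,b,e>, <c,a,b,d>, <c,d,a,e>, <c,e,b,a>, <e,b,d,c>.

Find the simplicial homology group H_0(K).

H_0 = Z.

Fix the vertex order a < b < c < d < e and write every simplex with vertices in increasing order. Then dim K = 3 and the simplices of K are:

  0-simplices (5): a, b, c, d, e
  1-simplices (10): ab, ac, ad, ae, bc, bd, be, cd, ce, de
  2-simplices (10): abc, abd, abe, acd, ace, ade, bcd, bce, bde, cde
  3-simplices (5): abcd, abce, abde, acde, bcde

so the chain groups are C_0 ≅ Z^5, C_1 ≅ Z^10, C_2 ≅ Z^10, C_3 ≅ Z^5.

∂_1: C_1 → C_0 is given by ∂[p,q] = [q] − [p]. For instance
  ∂bd = d − b.
As a 5×10 matrix over Z this has rank 4, with invariant factors (1,1,1,1).

∂_2: C_2 → C_1 sends each 2-simplex [p,q,r] to [q,r] − [p,r] + [p,q]. For instance
  ∂bcd = cd − bd + bc,
  ∂bde = de − be + bd.
As a 10×10 matrix over Z this has rank 6, with invariant factors (1,1,1,1,1,1).

Boundary ∂_3: C_3 → C_2 sends each 3-simplex σ to the alternating sum Σ_i (−1)^i (σ with its i-th vertex removed). For instance
  ∂abce = bce − ace + abe − abc,
  ∂abde = bde − ade + abe − abd.
As a 10×5 matrix over Z this has rank 4, with invariant factors (1,1,1,1).

Reading off H_k = ker ∂_k / im ∂_{k+1}:

  H_0: rank C_0 − rank ∂_1 = 5 − 4 = 1, and the invariant factors of ∂_1 are all 1, so H_0 = Z.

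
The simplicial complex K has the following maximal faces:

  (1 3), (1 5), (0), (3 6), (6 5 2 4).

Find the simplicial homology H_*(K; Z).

H_0 = Z^2,  H_1 = Z,  H_2 = 0,  H_3 = 0.

We work with the vertex ordering 0 < 1 < 2 < 3 < 4 < 5 < 6. The simplices of K, each written with vertices in increasing order, are:

  0-simplices (7): [0], [1], [2], [3], [4], [5], [6]
  1-simplices (9): [1,3], [1,5], [2,4], [2,5], [2,6], [3,6], [4,5], [4,6], [5,6]
  2-simplices (4): [2,4,5], [2,4,6], [2,5,6], [4,5,6]
  3-simplices (1): [2,4,5,6]

Hence C_0 ≅ Z^7, C_1 ≅ Z^9, C_2 ≅ Z^4, C_3 ≅ Z^1.

The boundary map ∂_1: C_1 → C_0 sends each edge [p,q] (with p < q) to q − p. For instance
  ∂[2,4] = [4] − [2].
This gives a 7×9 integer matrix of rank 5; reducing to Smith normal form yields diagonal entries (1,1,1,1,1).

Boundary ∂_2: C_2 → C_1 maps a triangle to the signed sum of its edges. For instance
  ∂[4,5,6] = [5,6] − [4,6] + [4,5],
  ∂[2,4,6] = [4,6] − [2,6] + [2,4].
The 9×4 boundary matrix has rank 3 and Smith normal form diag(1,1,1).

∂_3: C_3 → C_2 sends each 3-simplex σ to the alternating sum Σ_i (−1)^i (σ with its i-th vertex removed). For instance
  ∂[2,4,5,6] = [4,5,6] − [2,5,6] + [2,4,6] − [2,4,5].
The 4×1 boundary matrix has rank 1 and Smith normal form diag(1).

Now H_k = ker ∂_k / im ∂_{k+1}, so:

  H_0: rank C_0 − rank ∂_1 = 7 − 5 = 2, and the invariant factors of ∂_1 are all 1, so H_0 ≅ Z^2.
  H_1: rank ker ∂_1 − rank ∂_2 = (9 − 5) − 3 = 1, and the invariant factors of ∂_2 are all 1, so H_1 ≅ Z.
  H_2: rank ker ∂_2 − rank ∂_3 = (4 − 3) − 1 = 0, and the invariant factors of ∂_3 are all 1, so H_2 ≅ 0.
  H_3: rank ker ∂_3 − rank ∂_4 = (1 − 1) − 0 = 0, and there is no ∂_4, so H_3 ≅ 0.

As a check, the Euler characteristic is 7 − 9 + 4 − 1 = 1, which agrees with 2 − 1 + 0 − 0 = 1.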